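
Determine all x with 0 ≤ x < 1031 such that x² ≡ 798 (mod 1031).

Since 1031 ≡ 3 (mod 4), a square root of 798 is 798^((1031+1)/4) = 798^258 mod 1031.
Repeated squaring: 798^2≡677, 798^4≡565, 798^8≡646, 798^16≡792, 798^32≡416, 798^64≡879, 798^128≡422, 798^256≡752 (mod 1031).
798^258 = 798^(256+2) ≡ 821 (mod 1031).
Check: 821² = 674041 ≡ 798 (mod 1031). The two roots are 210 and 821.

210, 821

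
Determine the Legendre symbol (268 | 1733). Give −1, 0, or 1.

Pull out 2^2: since 1733 ≡ 5 (mod 8), (2/1733) = -1, so (2/1733)^2 = +1.
Reciprocity: 67 ≡ 3 and 1733 ≡ 1 (mod 4), so (67/1733) = +(1733/67).
Reduce top mod 67: now compute (58/67).
Pull out 2: since 67 ≡ 3 (mod 8), (2/67) = -1.
Reciprocity: 29 ≡ 1 and 67 ≡ 3 (mod 4), so (29/67) = +(67/29).
Reduce top mod 29: now compute (9/29).
Reciprocity: 9 ≡ 1 and 29 ≡ 1 (mod 4), so (9/29) = +(29/9).
Reduce top mod 9: now compute (2/9).
Pull out 2: since 9 ≡ 1 (mod 8), (2/9) = +1.
Reached (1/9) = 1. Collecting the sign flips along the way, the symbol is -1.

-1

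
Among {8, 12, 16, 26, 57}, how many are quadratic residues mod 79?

(8/79) = +1 → QR.
(12/79) = -1 → non-residue.
(16/79) = +1 → QR.
(26/79) = +1 → QR.
(57/79) = -1 → non-residue.
Total quadratic residues among the 5: 3.

3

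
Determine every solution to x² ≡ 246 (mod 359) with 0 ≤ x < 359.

167, 192

Since 359 ≡ 3 (mod 4), a square root of 246 is 246^((359+1)/4) = 246^90 mod 359.
Repeated squaring: 246^2≡204, 246^4≡331, 246^8≡66, 246^16≡48, 246^32≡150, 246^64≡242 (mod 359).
246^90 = 246^(64+16+8+2) ≡ 192 (mod 359).
Check: 192² = 36864 ≡ 246 (mod 359). The two roots are 167 and 192.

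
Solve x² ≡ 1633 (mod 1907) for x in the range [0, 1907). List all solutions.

883, 1024

Since 1907 ≡ 3 (mod 4), a square root of 1633 is 1633^((1907+1)/4) = 1633^477 mod 1907.
Repeated squaring: 1633^2≡703, 1633^4≡296, 1633^8≡1801, 1633^16≡1701, 1633^32≡482, 1633^64≡1577, 1633^128≡201, 1633^256≡354 (mod 1907).
1633^477 = 1633^(256+128+64+16+8+4+1) ≡ 1024 (mod 1907).
Check: 1024² = 1048576 ≡ 1633 (mod 1907). The two roots are 883 and 1024.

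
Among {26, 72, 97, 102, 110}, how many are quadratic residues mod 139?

(26/139) = -1 → non-residue.
(72/139) = -1 → non-residue.
(97/139) = -1 → non-residue.
(102/139) = -1 → non-residue.
(110/139) = -1 → non-residue.
Total quadratic residues among the 5: 0.

0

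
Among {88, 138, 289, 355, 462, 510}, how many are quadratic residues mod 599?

(88/599) = -1 → non-residue.
(138/599) = -1 → non-residue.
(289/599) = +1 → QR.
(355/599) = +1 → QR.
(462/599) = +1 → QR.
(510/599) = +1 → QR.
Total quadratic residues among the 6: 4.

4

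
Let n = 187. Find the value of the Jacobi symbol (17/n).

0

Reciprocity: 17 ≡ 1 and 187 ≡ 3 (mod 4), so (17/187) = +(187/17).
Reduce top mod 17: now compute (0/17).
Top reduces to 0: gcd > 1, so the symbol is 0.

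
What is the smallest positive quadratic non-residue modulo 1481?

3

(2/1481) = +1, so 2 is a residue.
(3/1481) = −1, so 3 is the smallest positive non-residue mod 1481.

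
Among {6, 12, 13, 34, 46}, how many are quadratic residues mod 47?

3

(6/47) = +1 → QR.
(12/47) = +1 → QR.
(13/47) = -1 → non-residue.
(34/47) = +1 → QR.
(46/47) = -1 → non-residue.
Total quadratic residues among the 5: 3.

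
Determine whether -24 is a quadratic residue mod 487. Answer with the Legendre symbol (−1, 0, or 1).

Euler's criterion: (-24/487) ≡ 463^243 (mod 487).
463^2 ≡ 89 (mod 487)
463^4 ≡ 129 (mod 487)
463^8 ≡ 83 (mod 487)
463^16 ≡ 71 (mod 487)
463^32 ≡ 171 (mod 487)
463^64 ≡ 21 (mod 487)
463^128 ≡ 441 (mod 487)
463^243 = 463^(128+64+32+16+2+1) ≡ 1 (mod 487).
Result is 1, so (-24/487) = 1.

1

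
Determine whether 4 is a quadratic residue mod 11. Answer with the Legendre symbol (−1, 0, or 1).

1

Pull out 2^2: since 11 ≡ 3 (mod 8), (2/11) = -1, so (2/11)^2 = +1.
Reached (1/11) = 1. Collecting the sign flips along the way, the symbol is +1.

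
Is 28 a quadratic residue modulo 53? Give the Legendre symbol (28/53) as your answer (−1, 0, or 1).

1

Euler's criterion: (28/53) ≡ 28^26 (mod 53).
28^2 ≡ 42 (mod 53)
28^4 ≡ 15 (mod 53)
28^8 ≡ 13 (mod 53)
28^16 ≡ 10 (mod 53)
28^26 = 28^(16+8+2) ≡ 1 (mod 53).
Result is 1, so (28/53) = 1.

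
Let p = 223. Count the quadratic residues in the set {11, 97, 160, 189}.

(11/223) = -1 → non-residue.
(97/223) = -1 → non-residue.
(160/223) = -1 → non-residue.
(189/223) = -1 → non-residue.
Total quadratic residues among the 4: 0.

0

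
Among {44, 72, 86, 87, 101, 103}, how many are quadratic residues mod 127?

(44/127) = +1 → QR.
(72/127) = +1 → QR.
(86/127) = -1 → non-residue.
(87/127) = +1 → QR.
(101/127) = -1 → non-residue.
(103/127) = +1 → QR.
Total quadratic residues among the 6: 4.

4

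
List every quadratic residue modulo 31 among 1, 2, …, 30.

1, 2, 4, 5, 7, 8, 9, 10, 14, 16, 18, 19, 20, 25, 28

Square k = 1,…,15 (k and 31−k give the same square):
1²=1, 2²=4, 3²=9, 4²=16, 5²=25, 6²≡5, 7²≡18, 8²≡2, 9²≡19, 10²≡7, 11²≡28, 12²≡20, 13²≡14, 14²≡10, 15²≡8 (mod 31).
So the quadratic residues mod 31 are {1, 2, 4, 5, 7, 8, 9, 10, 14, 16, 18, 19, 20, 25, 28}.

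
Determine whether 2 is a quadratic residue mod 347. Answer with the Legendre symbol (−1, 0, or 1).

Euler's criterion: (2/347) ≡ 2^173 (mod 347).
2^2 ≡ 4 (mod 347)
2^4 ≡ 16 (mod 347)
2^8 ≡ 256 (mod 347)
2^16 ≡ 300 (mod 347)
2^32 ≡ 127 (mod 347)
2^64 ≡ 167 (mod 347)
2^128 ≡ 129 (mod 347)
2^173 = 2^(128+32+8+4+1) ≡ 346 (mod 347).
Result is 346 ≡ −1, so (2/347) = −1.

-1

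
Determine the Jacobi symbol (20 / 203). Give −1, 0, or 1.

Pull out 2^2: since 203 ≡ 3 (mod 8), (2/203) = -1, so (2/203)^2 = +1.
Reciprocity: 5 ≡ 1 and 203 ≡ 3 (mod 4), so (5/203) = +(203/5).
Reduce top mod 5: now compute (3/5).
Reciprocity: 3 ≡ 3 and 5 ≡ 1 (mod 4), so (3/5) = +(5/3).
Reduce top mod 3: now compute (2/3).
Pull out 2: since 3 ≡ 3 (mod 8), (2/3) = -1.
Reached (1/3) = 1. Collecting the sign flips along the way, the symbol is -1.

-1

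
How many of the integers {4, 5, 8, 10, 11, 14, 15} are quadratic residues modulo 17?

3

(4/17) = +1 → QR.
(5/17) = -1 → non-residue.
(8/17) = +1 → QR.
(10/17) = -1 → non-residue.
(11/17) = -1 → non-residue.
(14/17) = -1 → non-residue.
(15/17) = +1 → QR.
Total quadratic residues among the 7: 3.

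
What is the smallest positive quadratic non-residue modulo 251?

2

(2/251) = −1, so 2 is the smallest positive non-residue mod 251.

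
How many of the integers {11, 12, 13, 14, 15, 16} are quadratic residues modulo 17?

(11/17) = -1 → non-residue.
(12/17) = -1 → non-residue.
(13/17) = +1 → QR.
(14/17) = -1 → non-residue.
(15/17) = +1 → QR.
(16/17) = +1 → QR.
Total quadratic residues among the 6: 3.

3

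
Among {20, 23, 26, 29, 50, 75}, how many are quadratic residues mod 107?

(20/107) = -1 → non-residue.
(23/107) = +1 → QR.
(26/107) = -1 → non-residue.
(29/107) = +1 → QR.
(50/107) = -1 → non-residue.
(75/107) = +1 → QR.
Total quadratic residues among the 6: 3.

3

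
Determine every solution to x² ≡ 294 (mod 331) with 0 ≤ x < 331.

Since 331 ≡ 3 (mod 4), a square root of 294 is 294^((331+1)/4) = 294^83 mod 331.
Repeated squaring: 294^2≡45, 294^4≡39, 294^8≡197, 294^16≡82, 294^32≡104, 294^64≡224 (mod 331).
294^83 = 294^(64+16+2+1) ≡ 25 (mod 331).
Check: 25² = 625 ≡ 294 (mod 331). The two roots are 25 and 306.

25, 306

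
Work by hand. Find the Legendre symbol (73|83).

-1

Euler's criterion: (73/83) ≡ 73^41 (mod 83).
73^2 ≡ 17 (mod 83)
73^4 ≡ 40 (mod 83)
73^8 ≡ 23 (mod 83)
73^16 ≡ 31 (mod 83)
73^32 ≡ 48 (mod 83)
73^41 = 73^(32+8+1) ≡ 82 (mod 83).
Result is 82 ≡ −1, so (73/83) = −1.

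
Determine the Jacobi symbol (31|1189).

Reciprocity: 31 ≡ 3 and 1189 ≡ 1 (mod 4), so (31/1189) = +(1189/31).
Reduce top mod 31: now compute (11/31).
Reciprocity: 11 ≡ 3 and 31 ≡ 3 (mod 4), so (11/31) = −(31/11).
Reduce top mod 11: now compute (9/11).
Reciprocity: 9 ≡ 1 and 11 ≡ 3 (mod 4), so (9/11) = +(11/9).
Reduce top mod 9: now compute (2/9).
Pull out 2: since 9 ≡ 1 (mod 8), (2/9) = +1.
Reached (1/9) = 1. Collecting the sign flips along the way, the symbol is -1.

-1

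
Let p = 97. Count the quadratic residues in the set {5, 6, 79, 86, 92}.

(5/97) = -1 → non-residue.
(6/97) = +1 → QR.
(79/97) = +1 → QR.
(86/97) = +1 → QR.
(92/97) = -1 → non-residue.
Total quadratic residues among the 5: 3.

3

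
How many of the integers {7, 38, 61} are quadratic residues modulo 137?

3

(7/137) = +1 → QR.
(38/137) = +1 → QR.
(61/137) = +1 → QR.
Total quadratic residues among the 3: 3.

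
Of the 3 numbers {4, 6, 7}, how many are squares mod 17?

(4/17) = +1 → QR.
(6/17) = -1 → non-residue.
(7/17) = -1 → non-residue.
Total quadratic residues among the 3: 1.

1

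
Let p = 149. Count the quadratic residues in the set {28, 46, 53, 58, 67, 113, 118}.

(28/149) = +1 → QR.
(46/149) = +1 → QR.
(53/149) = +1 → QR.
(58/149) = -1 → non-residue.
(67/149) = +1 → QR.
(113/149) = +1 → QR.
(118/149) = +1 → QR.
Total quadratic residues among the 7: 6.

6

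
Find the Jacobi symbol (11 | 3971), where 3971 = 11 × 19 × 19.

0

Reciprocity: 11 ≡ 3 and 3971 ≡ 3 (mod 4), so (11/3971) = −(3971/11).
Reduce top mod 11: now compute (0/11).
Top reduces to 0: gcd > 1, so the symbol is 0.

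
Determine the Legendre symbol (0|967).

0

Top reduces to 0: gcd > 1, so the symbol is 0.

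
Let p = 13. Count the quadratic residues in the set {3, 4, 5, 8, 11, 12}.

3

(3/13) = +1 → QR.
(4/13) = +1 → QR.
(5/13) = -1 → non-residue.
(8/13) = -1 → non-residue.
(11/13) = -1 → non-residue.
(12/13) = +1 → QR.
Total quadratic residues among the 6: 3.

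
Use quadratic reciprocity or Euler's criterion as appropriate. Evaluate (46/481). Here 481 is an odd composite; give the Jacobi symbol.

Pull out 2: since 481 ≡ 1 (mod 8), (2/481) = +1.
Reciprocity: 23 ≡ 3 and 481 ≡ 1 (mod 4), so (23/481) = +(481/23).
Reduce top mod 23: now compute (21/23).
Reciprocity: 21 ≡ 1 and 23 ≡ 3 (mod 4), so (21/23) = +(23/21).
Reduce top mod 21: now compute (2/21).
Pull out 2: since 21 ≡ 5 (mod 8), (2/21) = -1.
Reached (1/21) = 1. Collecting the sign flips along the way, the symbol is -1.

-1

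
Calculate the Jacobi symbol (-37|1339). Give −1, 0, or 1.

First reduce: -37 ≡ 1302 (mod 1339).
Pull out 2: since 1339 ≡ 3 (mod 8), (2/1339) = -1.
Reciprocity: 651 ≡ 3 and 1339 ≡ 3 (mod 4), so (651/1339) = −(1339/651).
Reduce top mod 651: now compute (37/651).
Reciprocity: 37 ≡ 1 and 651 ≡ 3 (mod 4), so (37/651) = +(651/37).
Reduce top mod 37: now compute (22/37).
Pull out 2: since 37 ≡ 5 (mod 8), (2/37) = -1.
Reciprocity: 11 ≡ 3 and 37 ≡ 1 (mod 4), so (11/37) = +(37/11).
Reduce top mod 11: now compute (4/11).
Pull out 2^2: since 11 ≡ 3 (mod 8), (2/11) = -1, so (2/11)^2 = +1.
Reached (1/11) = 1. Collecting the sign flips along the way, the symbol is -1.

-1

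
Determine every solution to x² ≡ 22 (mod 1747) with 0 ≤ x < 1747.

Since 1747 ≡ 3 (mod 4), a square root of 22 is 22^((1747+1)/4) = 22^437 mod 1747.
Repeated squaring: 22^2≡484, 22^4≡158, 22^8≡506, 22^16≡974, 22^32≡55, 22^64≡1278, 22^128≡1586, 22^256≡1463 (mod 1747).
22^437 = 22^(256+128+32+16+4+1) ≡ 910 (mod 1747).
Check: 910² = 828100 ≡ 22 (mod 1747). The two roots are 837 and 910.

837, 910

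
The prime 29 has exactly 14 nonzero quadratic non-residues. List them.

2 3 8 10 11 12 14 15 17 18 19 21 26 27

Square k = 1,…,14 (k and 29−k give the same square):
1²=1, 2²=4, 3²=9, 4²=16, 5²=25, 6²≡7, 7²≡20, 8²≡6, 9²≡23, 10²≡13, 11²≡5, 12²≡28, 13²≡24, 14²≡22 (mod 29).
The residues are {1, 4, 5, 6, 7, 9, 13, 16, 20, 22, 23, 24, 25, 28}; the non-residues are the remaining 14 nonzero classes.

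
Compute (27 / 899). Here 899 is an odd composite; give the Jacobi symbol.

Reciprocity: 27 ≡ 3 and 899 ≡ 3 (mod 4), so (27/899) = −(899/27).
Reduce top mod 27: now compute (8/27).
Pull out 2^3: since 27 ≡ 3 (mod 8), (2/27) = -1, so (2/27)^3 = -1.
Reached (1/27) = 1. Collecting the sign flips along the way, the symbol is +1.

1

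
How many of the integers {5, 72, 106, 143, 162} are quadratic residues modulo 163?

(5/163) = -1 → non-residue.
(72/163) = -1 → non-residue.
(106/163) = -1 → non-residue.
(143/163) = +1 → QR.
(162/163) = -1 → non-residue.
Total quadratic residues among the 5: 1.

1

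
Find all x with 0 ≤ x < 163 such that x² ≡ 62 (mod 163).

15, 148

Since 163 ≡ 3 (mod 4), a square root of 62 is 62^((163+1)/4) = 62^41 mod 163.
Repeated squaring: 62^2≡95, 62^4≡60, 62^8≡14, 62^16≡33, 62^32≡111 (mod 163).
62^41 = 62^(32+8+1) ≡ 15 (mod 163).
Check: 15² = 225 ≡ 62 (mod 163). The two roots are 15 and 148.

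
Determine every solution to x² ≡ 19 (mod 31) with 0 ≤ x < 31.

Since 31 ≡ 3 (mod 4), a square root of 19 is 19^((31+1)/4) = 19^8 mod 31.
Repeated squaring: 19^2≡20, 19^4≡28, 19^8≡9 (mod 31).
19^8 = 19^(8) ≡ 9 (mod 31).
Check: 9² = 81 ≡ 19 (mod 31). The two roots are 9 and 22.

9, 22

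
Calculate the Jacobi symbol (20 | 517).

Pull out 2^2: since 517 ≡ 5 (mod 8), (2/517) = -1, so (2/517)^2 = +1.
Reciprocity: 5 ≡ 1 and 517 ≡ 1 (mod 4), so (5/517) = +(517/5).
Reduce top mod 5: now compute (2/5).
Pull out 2: since 5 ≡ 5 (mod 8), (2/5) = -1.
Reached (1/5) = 1. Collecting the sign flips along the way, the symbol is -1.

-1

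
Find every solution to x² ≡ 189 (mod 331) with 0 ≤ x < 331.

92, 239

Since 331 ≡ 3 (mod 4), a square root of 189 is 189^((331+1)/4) = 189^83 mod 331.
Repeated squaring: 189^2≡304, 189^4≡67, 189^8≡186, 189^16≡172, 189^32≡125, 189^64≡68 (mod 331).
189^83 = 189^(64+16+2+1) ≡ 239 (mod 331).
Check: 239² = 57121 ≡ 189 (mod 331). The two roots are 92 and 239.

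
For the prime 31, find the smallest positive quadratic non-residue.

(2/31) = +1, so 2 is a residue.
(3/31) = −1, so 3 is the smallest positive non-residue mod 31.

3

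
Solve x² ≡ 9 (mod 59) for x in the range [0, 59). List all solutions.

Since 59 ≡ 3 (mod 4), a square root of 9 is 9^((59+1)/4) = 9^15 mod 59.
Repeated squaring: 9^2≡22, 9^4≡12, 9^8≡26 (mod 59).
9^15 = 9^(8+4+2+1) ≡ 3 (mod 59).
Check: 3² = 9 ≡ 9 (mod 59). The two roots are 3 and 56.

3, 56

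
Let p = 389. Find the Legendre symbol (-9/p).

1

Euler's criterion: (-9/389) ≡ 380^194 (mod 389).
380^2 ≡ 81 (mod 389)
380^4 ≡ 337 (mod 389)
380^8 ≡ 370 (mod 389)
380^16 ≡ 361 (mod 389)
380^32 ≡ 6 (mod 389)
380^64 ≡ 36 (mod 389)
380^128 ≡ 129 (mod 389)
380^194 = 380^(128+64+2) ≡ 1 (mod 389).
Result is 1, so (-9/389) = 1.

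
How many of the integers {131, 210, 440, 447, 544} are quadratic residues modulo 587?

(131/587) = -1 → non-residue.
(210/587) = +1 → QR.
(440/587) = -1 → non-residue.
(447/587) = +1 → QR.
(544/587) = -1 → non-residue.
Total quadratic residues among the 5: 2.

2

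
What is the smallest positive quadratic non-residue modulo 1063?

3

(2/1063) = +1, so 2 is a residue.
(3/1063) = −1, so 3 is the smallest positive non-residue mod 1063.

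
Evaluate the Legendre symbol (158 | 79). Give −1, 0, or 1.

First reduce: 158 ≡ 0 (mod 79).
Top reduces to 0: gcd > 1, so the symbol is 0.

0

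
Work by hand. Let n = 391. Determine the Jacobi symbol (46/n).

Pull out 2: since 391 ≡ 7 (mod 8), (2/391) = +1.
Reciprocity: 23 ≡ 3 and 391 ≡ 3 (mod 4), so (23/391) = −(391/23).
Reduce top mod 23: now compute (0/23).
Top reduces to 0: gcd > 1, so the symbol is 0.

0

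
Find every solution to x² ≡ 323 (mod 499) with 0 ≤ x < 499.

Since 499 ≡ 3 (mod 4), a square root of 323 is 323^((499+1)/4) = 323^125 mod 499.
Repeated squaring: 323^2≡38, 323^4≡446, 323^8≡314, 323^16≡293, 323^32≡21, 323^64≡441 (mod 499).
323^125 = 323^(64+32+16+8+4+1) ≡ 306 (mod 499).
Check: 306² = 93636 ≡ 323 (mod 499). The two roots are 193 and 306.

193, 306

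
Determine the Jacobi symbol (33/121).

Reciprocity: 33 ≡ 1 and 121 ≡ 1 (mod 4), so (33/121) = +(121/33).
Reduce top mod 33: now compute (22/33).
Pull out 2: since 33 ≡ 1 (mod 8), (2/33) = +1.
Reciprocity: 11 ≡ 3 and 33 ≡ 1 (mod 4), so (11/33) = +(33/11).
Reduce top mod 11: now compute (0/11).
Top reduces to 0: gcd > 1, so the symbol is 0.

0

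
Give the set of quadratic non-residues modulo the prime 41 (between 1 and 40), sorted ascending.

3,6,7,11,12,13,14,15,17,19,22,24,26,27,28,29,30,34,35,38

Square k = 1,…,20 (k and 41−k give the same square):
1²=1, 2²=4, 3²=9, 4²=16, 5²=25, 6²=36, 7²≡8, 8²≡23, 9²≡40, 10²≡18, 11²≡39, 12²≡21, 13²≡5, 14²≡32, 15²≡20, 16²≡10, 17²≡2, 18²≡37, 19²≡33, 20²≡31 (mod 41).
The residues are {1, 2, 4, 5, 8, 9, 10, 16, 18, 20, 21, 23, 25, 31, 32, 33, 36, 37, 39, 40}; the non-residues are the remaining 20 nonzero classes.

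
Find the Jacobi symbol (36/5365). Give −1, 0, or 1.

1

Pull out 2^2: since 5365 ≡ 5 (mod 8), (2/5365) = -1, so (2/5365)^2 = +1.
Reciprocity: 9 ≡ 1 and 5365 ≡ 1 (mod 4), so (9/5365) = +(5365/9).
Reduce top mod 9: now compute (1/9).
Reached (1/9) = 1. Collecting the sign flips along the way, the symbol is +1.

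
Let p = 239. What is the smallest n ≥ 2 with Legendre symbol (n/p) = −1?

7

(2/239) = +1, so 2 is a residue.
(3/239) = +1, so 3 is a residue.
(4/239) = +1, so 4 is a residue.
(5/239) = +1, so 5 is a residue.
(6/239) = +1, so 6 is a residue.
(7/239) = −1, so 7 is the smallest positive non-residue mod 239.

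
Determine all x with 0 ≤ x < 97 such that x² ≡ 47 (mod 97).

12, 85

97 ≡ 1 (mod 4), so we find a root by search.
Trying successive values, 12² = 144 ≡ 47 (mod 97). The other root is 97 − 12 = 85.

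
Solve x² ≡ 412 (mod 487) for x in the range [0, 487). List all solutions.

Since 487 ≡ 3 (mod 4), a square root of 412 is 412^((487+1)/4) = 412^122 mod 487.
Repeated squaring: 412^2≡268, 412^4≡235, 412^8≡194, 412^16≡137, 412^32≡263, 412^64≡15 (mod 487).
412^122 = 412^(64+32+16+8+2) ≡ 110 (mod 487).
Check: 110² = 12100 ≡ 412 (mod 487). The two roots are 110 and 377.

110, 377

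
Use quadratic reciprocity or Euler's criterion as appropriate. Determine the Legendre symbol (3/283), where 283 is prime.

-1

Reciprocity: 3 ≡ 3 and 283 ≡ 3 (mod 4), so (3/283) = −(283/3).
Reduce top mod 3: now compute (1/3).
Reached (1/3) = 1. Collecting the sign flips along the way, the symbol is -1.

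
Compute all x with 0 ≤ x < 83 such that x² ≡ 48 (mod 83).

31, 52

Since 83 ≡ 3 (mod 4), a square root of 48 is 48^((83+1)/4) = 48^21 mod 83.
Repeated squaring: 48^2≡63, 48^4≡68, 48^8≡59, 48^16≡78 (mod 83).
48^21 = 48^(16+4+1) ≡ 31 (mod 83).
Check: 31² = 961 ≡ 48 (mod 83). The two roots are 31 and 52.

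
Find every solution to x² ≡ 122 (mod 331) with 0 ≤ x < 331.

28, 303

Since 331 ≡ 3 (mod 4), a square root of 122 is 122^((331+1)/4) = 122^83 mod 331.
Repeated squaring: 122^2≡320, 122^4≡121, 122^8≡77, 122^16≡302, 122^32≡179, 122^64≡265 (mod 331).
122^83 = 122^(64+16+2+1) ≡ 303 (mod 331).
Check: 303² = 91809 ≡ 122 (mod 331). The two roots are 28 and 303.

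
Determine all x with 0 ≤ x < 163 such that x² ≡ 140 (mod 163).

38, 125

Since 163 ≡ 3 (mod 4), a square root of 140 is 140^((163+1)/4) = 140^41 mod 163.
Repeated squaring: 140^2≡40, 140^4≡133, 140^8≡85, 140^16≡53, 140^32≡38 (mod 163).
140^41 = 140^(32+8+1) ≡ 38 (mod 163).
Check: 38² = 1444 ≡ 140 (mod 163). The two roots are 38 and 125.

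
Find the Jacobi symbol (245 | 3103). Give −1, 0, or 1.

-1

Reciprocity: 245 ≡ 1 and 3103 ≡ 3 (mod 4), so (245/3103) = +(3103/245).
Reduce top mod 245: now compute (163/245).
Reciprocity: 163 ≡ 3 and 245 ≡ 1 (mod 4), so (163/245) = +(245/163).
Reduce top mod 163: now compute (82/163).
Pull out 2: since 163 ≡ 3 (mod 8), (2/163) = -1.
Reciprocity: 41 ≡ 1 and 163 ≡ 3 (mod 4), so (41/163) = +(163/41).
Reduce top mod 41: now compute (40/41).
Pull out 2^3: since 41 ≡ 1 (mod 8), (2/41) = +1, so (2/41)^3 = +1.
Reciprocity: 5 ≡ 1 and 41 ≡ 1 (mod 4), so (5/41) = +(41/5).
Reduce top mod 5: now compute (1/5).
Reached (1/5) = 1. Collecting the sign flips along the way, the symbol is -1.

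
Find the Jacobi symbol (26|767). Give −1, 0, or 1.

0

Pull out 2: since 767 ≡ 7 (mod 8), (2/767) = +1.
Reciprocity: 13 ≡ 1 and 767 ≡ 3 (mod 4), so (13/767) = +(767/13).
Reduce top mod 13: now compute (0/13).
Top reduces to 0: gcd > 1, so the symbol is 0.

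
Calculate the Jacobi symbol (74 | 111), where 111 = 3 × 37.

Pull out 2: since 111 ≡ 7 (mod 8), (2/111) = +1.
Reciprocity: 37 ≡ 1 and 111 ≡ 3 (mod 4), so (37/111) = +(111/37).
Reduce top mod 37: now compute (0/37).
Top reduces to 0: gcd > 1, so the symbol is 0.

0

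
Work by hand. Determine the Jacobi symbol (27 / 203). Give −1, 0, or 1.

Reciprocity: 27 ≡ 3 and 203 ≡ 3 (mod 4), so (27/203) = −(203/27).
Reduce top mod 27: now compute (14/27).
Pull out 2: since 27 ≡ 3 (mod 8), (2/27) = -1.
Reciprocity: 7 ≡ 3 and 27 ≡ 3 (mod 4), so (7/27) = −(27/7).
Reduce top mod 7: now compute (6/7).
Pull out 2: since 7 ≡ 7 (mod 8), (2/7) = +1.
Reciprocity: 3 ≡ 3 and 7 ≡ 3 (mod 4), so (3/7) = −(7/3).
Reduce top mod 3: now compute (1/3).
Reached (1/3) = 1. Collecting the sign flips along the way, the symbol is +1.

1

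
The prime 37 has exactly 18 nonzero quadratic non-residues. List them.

2,5,6,8,13,14,15,17,18,19,20,22,23,24,29,31,32,35

Square k = 1,…,18 (k and 37−k give the same square):
1²=1, 2²=4, 3²=9, 4²=16, 5²=25, 6²=36, 7²≡12, 8²≡27, 9²≡7, 10²≡26, 11²≡10, 12²≡33, 13²≡21, 14²≡11, 15²≡3, 16²≡34, 17²≡30, 18²≡28 (mod 37).
The residues are {1, 3, 4, 7, 9, 10, 11, 12, 16, 21, 25, 26, 27, 28, 30, 33, 34, 36}; the non-residues are the remaining 18 nonzero classes.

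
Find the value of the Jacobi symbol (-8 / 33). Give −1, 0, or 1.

First reduce: -8 ≡ 25 (mod 33).
Reciprocity: 25 ≡ 1 and 33 ≡ 1 (mod 4), so (25/33) = +(33/25).
Reduce top mod 25: now compute (8/25).
Pull out 2^3: since 25 ≡ 1 (mod 8), (2/25) = +1, so (2/25)^3 = +1.
Reached (1/25) = 1. Collecting the sign flips along the way, the symbol is +1.

1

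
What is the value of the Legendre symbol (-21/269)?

1

Euler's criterion: (-21/269) ≡ 248^134 (mod 269).
248^2 ≡ 172 (mod 269)
248^4 ≡ 263 (mod 269)
248^8 ≡ 36 (mod 269)
248^16 ≡ 220 (mod 269)
248^32 ≡ 249 (mod 269)
248^64 ≡ 131 (mod 269)
248^128 ≡ 214 (mod 269)
248^134 = 248^(128+4+2) ≡ 1 (mod 269).
Result is 1, so (-21/269) = 1.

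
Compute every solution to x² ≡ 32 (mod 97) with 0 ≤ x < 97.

97 ≡ 1 (mod 4), so we find a root by search.
Trying successive values, 41² = 1681 ≡ 32 (mod 97). The other root is 97 − 41 = 56.

41, 56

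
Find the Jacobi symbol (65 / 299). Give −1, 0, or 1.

0

Reciprocity: 65 ≡ 1 and 299 ≡ 3 (mod 4), so (65/299) = +(299/65).
Reduce top mod 65: now compute (39/65).
Reciprocity: 39 ≡ 3 and 65 ≡ 1 (mod 4), so (39/65) = +(65/39).
Reduce top mod 39: now compute (26/39).
Pull out 2: since 39 ≡ 7 (mod 8), (2/39) = +1.
Reciprocity: 13 ≡ 1 and 39 ≡ 3 (mod 4), so (13/39) = +(39/13).
Reduce top mod 13: now compute (0/13).
Top reduces to 0: gcd > 1, so the symbol is 0.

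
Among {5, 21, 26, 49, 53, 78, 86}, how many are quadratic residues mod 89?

(5/89) = +1 → QR.
(21/89) = +1 → QR.
(26/89) = -1 → non-residue.
(49/89) = +1 → QR.
(53/89) = +1 → QR.
(78/89) = +1 → QR.
(86/89) = -1 → non-residue.
Total quadratic residues among the 7: 5.

5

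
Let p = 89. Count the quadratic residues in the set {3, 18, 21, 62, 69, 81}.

4

(3/89) = -1 → non-residue.
(18/89) = +1 → QR.
(21/89) = +1 → QR.
(62/89) = -1 → non-residue.
(69/89) = +1 → QR.
(81/89) = +1 → QR.
Total quadratic residues among the 6: 4.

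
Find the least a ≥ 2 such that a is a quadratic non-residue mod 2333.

2

(2/2333) = −1, so 2 is the smallest positive non-residue mod 2333.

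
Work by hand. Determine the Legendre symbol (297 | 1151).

1

Reciprocity: 297 ≡ 1 and 1151 ≡ 3 (mod 4), so (297/1151) = +(1151/297).
Reduce top mod 297: now compute (260/297).
Pull out 2^2: since 297 ≡ 1 (mod 8), (2/297) = +1, so (2/297)^2 = +1.
Reciprocity: 65 ≡ 1 and 297 ≡ 1 (mod 4), so (65/297) = +(297/65).
Reduce top mod 65: now compute (37/65).
Reciprocity: 37 ≡ 1 and 65 ≡ 1 (mod 4), so (37/65) = +(65/37).
Reduce top mod 37: now compute (28/37).
Pull out 2^2: since 37 ≡ 5 (mod 8), (2/37) = -1, so (2/37)^2 = +1.
Reciprocity: 7 ≡ 3 and 37 ≡ 1 (mod 4), so (7/37) = +(37/7).
Reduce top mod 7: now compute (2/7).
Pull out 2: since 7 ≡ 7 (mod 8), (2/7) = +1.
Reached (1/7) = 1. Collecting the sign flips along the way, the symbol is +1.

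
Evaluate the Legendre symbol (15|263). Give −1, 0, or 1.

-1

Reciprocity: 15 ≡ 3 and 263 ≡ 3 (mod 4), so (15/263) = −(263/15).
Reduce top mod 15: now compute (8/15).
Pull out 2^3: since 15 ≡ 7 (mod 8), (2/15) = +1, so (2/15)^3 = +1.
Reached (1/15) = 1. Collecting the sign flips along the way, the symbol is -1.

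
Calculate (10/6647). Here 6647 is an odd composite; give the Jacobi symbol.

Pull out 2: since 6647 ≡ 7 (mod 8), (2/6647) = +1.
Reciprocity: 5 ≡ 1 and 6647 ≡ 3 (mod 4), so (5/6647) = +(6647/5).
Reduce top mod 5: now compute (2/5).
Pull out 2: since 5 ≡ 5 (mod 8), (2/5) = -1.
Reached (1/5) = 1. Collecting the sign flips along the way, the symbol is -1.

-1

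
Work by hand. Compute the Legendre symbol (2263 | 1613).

First reduce: 2263 ≡ 650 (mod 1613).
Pull out 2: since 1613 ≡ 5 (mod 8), (2/1613) = -1.
Reciprocity: 325 ≡ 1 and 1613 ≡ 1 (mod 4), so (325/1613) = +(1613/325).
Reduce top mod 325: now compute (313/325).
Reciprocity: 313 ≡ 1 and 325 ≡ 1 (mod 4), so (313/325) = +(325/313).
Reduce top mod 313: now compute (12/313).
Pull out 2^2: since 313 ≡ 1 (mod 8), (2/313) = +1, so (2/313)^2 = +1.
Reciprocity: 3 ≡ 3 and 313 ≡ 1 (mod 4), so (3/313) = +(313/3).
Reduce top mod 3: now compute (1/3).
Reached (1/3) = 1. Collecting the sign flips along the way, the symbol is -1.

-1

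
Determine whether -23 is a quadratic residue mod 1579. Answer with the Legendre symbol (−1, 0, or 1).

-1

First reduce: -23 ≡ 1556 (mod 1579).
Pull out 2^2: since 1579 ≡ 3 (mod 8), (2/1579) = -1, so (2/1579)^2 = +1.
Reciprocity: 389 ≡ 1 and 1579 ≡ 3 (mod 4), so (389/1579) = +(1579/389).
Reduce top mod 389: now compute (23/389).
Reciprocity: 23 ≡ 3 and 389 ≡ 1 (mod 4), so (23/389) = +(389/23).
Reduce top mod 23: now compute (21/23).
Reciprocity: 21 ≡ 1 and 23 ≡ 3 (mod 4), so (21/23) = +(23/21).
Reduce top mod 21: now compute (2/21).
Pull out 2: since 21 ≡ 5 (mod 8), (2/21) = -1.
Reached (1/21) = 1. Collecting the sign flips along the way, the symbol is -1.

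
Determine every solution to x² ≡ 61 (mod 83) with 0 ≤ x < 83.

12, 71

Since 83 ≡ 3 (mod 4), a square root of 61 is 61^((83+1)/4) = 61^21 mod 83.
Repeated squaring: 61^2≡69, 61^4≡30, 61^8≡70, 61^16≡3 (mod 83).
61^21 = 61^(16+4+1) ≡ 12 (mod 83).
Check: 12² = 144 ≡ 61 (mod 83). The two roots are 12 and 71.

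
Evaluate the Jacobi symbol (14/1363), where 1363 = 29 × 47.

-1

Pull out 2: since 1363 ≡ 3 (mod 8), (2/1363) = -1.
Reciprocity: 7 ≡ 3 and 1363 ≡ 3 (mod 4), so (7/1363) = −(1363/7).
Reduce top mod 7: now compute (5/7).
Reciprocity: 5 ≡ 1 and 7 ≡ 3 (mod 4), so (5/7) = +(7/5).
Reduce top mod 5: now compute (2/5).
Pull out 2: since 5 ≡ 5 (mod 8), (2/5) = -1.
Reached (1/5) = 1. Collecting the sign flips along the way, the symbol is -1.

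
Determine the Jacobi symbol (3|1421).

Reciprocity: 3 ≡ 3 and 1421 ≡ 1 (mod 4), so (3/1421) = +(1421/3).
Reduce top mod 3: now compute (2/3).
Pull out 2: since 3 ≡ 3 (mod 8), (2/3) = -1.
Reached (1/3) = 1. Collecting the sign flips along the way, the symbol is -1.

-1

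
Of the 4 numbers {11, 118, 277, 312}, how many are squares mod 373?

(11/373) = -1 → non-residue.
(118/373) = -1 → non-residue.
(277/373) = -1 → non-residue.
(312/373) = -1 → non-residue.
Total quadratic residues among the 4: 0.

0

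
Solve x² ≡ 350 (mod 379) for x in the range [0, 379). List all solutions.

27, 352

Since 379 ≡ 3 (mod 4), a square root of 350 is 350^((379+1)/4) = 350^95 mod 379.
Repeated squaring: 350^2≡83, 350^4≡67, 350^8≡320, 350^16≡70, 350^32≡352, 350^64≡350 (mod 379).
350^95 = 350^(64+16+8+4+2+1) ≡ 352 (mod 379).
Check: 352² = 123904 ≡ 350 (mod 379). The two roots are 27 and 352.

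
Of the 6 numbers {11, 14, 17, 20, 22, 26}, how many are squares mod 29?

(11/29) = -1 → non-residue.
(14/29) = -1 → non-residue.
(17/29) = -1 → non-residue.
(20/29) = +1 → QR.
(22/29) = +1 → QR.
(26/29) = -1 → non-residue.
Total quadratic residues among the 6: 2.

2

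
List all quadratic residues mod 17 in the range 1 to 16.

1, 2, 4, 8, 9, 13, 15, 16

Square k = 1,…,8 (k and 17−k give the same square):
1²=1, 2²=4, 3²=9, 4²=16, 5²≡8, 6²≡2, 7²≡15, 8²≡13 (mod 17).
So the quadratic residues mod 17 are {1, 2, 4, 8, 9, 13, 15, 16}.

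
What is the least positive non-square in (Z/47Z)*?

(2/47) = +1, so 2 is a residue.
(3/47) = +1, so 3 is a residue.
(4/47) = +1, so 4 is a residue.
(5/47) = −1, so 5 is the smallest positive non-residue mod 47.

5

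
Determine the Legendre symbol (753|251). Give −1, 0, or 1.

0

First reduce: 753 ≡ 0 (mod 251).
Top reduces to 0: gcd > 1, so the symbol is 0.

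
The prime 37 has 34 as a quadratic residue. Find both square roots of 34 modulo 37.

37 ≡ 1 (mod 4), so we find a root by search.
Trying successive values, 16² = 256 ≡ 34 (mod 37). The other root is 37 − 16 = 21.

16, 21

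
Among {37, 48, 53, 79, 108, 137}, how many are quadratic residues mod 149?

2

(37/149) = +1 → QR.
(48/149) = -1 → non-residue.
(53/149) = +1 → QR.
(79/149) = -1 → non-residue.
(108/149) = -1 → non-residue.
(137/149) = -1 → non-residue.
Total quadratic residues among the 6: 2.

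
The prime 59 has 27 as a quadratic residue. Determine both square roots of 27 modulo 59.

Since 59 ≡ 3 (mod 4), a square root of 27 is 27^((59+1)/4) = 27^15 mod 59.
Repeated squaring: 27^2≡21, 27^4≡28, 27^8≡17 (mod 59).
27^15 = 27^(8+4+2+1) ≡ 26 (mod 59).
Check: 26² = 676 ≡ 27 (mod 59). The two roots are 26 and 33.

26, 33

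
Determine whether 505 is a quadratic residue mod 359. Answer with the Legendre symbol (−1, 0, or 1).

1

First reduce: 505 ≡ 146 (mod 359).
Pull out 2: since 359 ≡ 7 (mod 8), (2/359) = +1.
Reciprocity: 73 ≡ 1 and 359 ≡ 3 (mod 4), so (73/359) = +(359/73).
Reduce top mod 73: now compute (67/73).
Reciprocity: 67 ≡ 3 and 73 ≡ 1 (mod 4), so (67/73) = +(73/67).
Reduce top mod 67: now compute (6/67).
Pull out 2: since 67 ≡ 3 (mod 8), (2/67) = -1.
Reciprocity: 3 ≡ 3 and 67 ≡ 3 (mod 4), so (3/67) = −(67/3).
Reduce top mod 3: now compute (1/3).
Reached (1/3) = 1. Collecting the sign flips along the way, the symbol is +1.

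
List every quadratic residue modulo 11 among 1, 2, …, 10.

Square k = 1,…,5 (k and 11−k give the same square):
1²=1, 2²=4, 3²=9, 4²≡5, 5²≡3 (mod 11).
So the quadratic residues mod 11 are {1, 3, 4, 5, 9}.

1, 3, 4, 5, 9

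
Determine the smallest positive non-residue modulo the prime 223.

(2/223) = +1, so 2 is a residue.
(3/223) = −1, so 3 is the smallest positive non-residue mod 223.

3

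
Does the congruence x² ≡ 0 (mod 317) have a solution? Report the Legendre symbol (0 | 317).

Top reduces to 0: gcd > 1, so the symbol is 0.

0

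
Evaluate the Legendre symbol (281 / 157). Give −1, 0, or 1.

1

Euler's criterion: (281/157) ≡ 124^78 (mod 157).
124^2 ≡ 147 (mod 157)
124^4 ≡ 100 (mod 157)
124^8 ≡ 109 (mod 157)
124^16 ≡ 106 (mod 157)
124^32 ≡ 89 (mod 157)
124^64 ≡ 71 (mod 157)
124^78 = 124^(64+8+4+2) ≡ 1 (mod 157).
Result is 1, so (281/157) = 1.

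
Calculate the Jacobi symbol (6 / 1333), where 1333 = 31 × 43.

-1

Pull out 2: since 1333 ≡ 5 (mod 8), (2/1333) = -1.
Reciprocity: 3 ≡ 3 and 1333 ≡ 1 (mod 4), so (3/1333) = +(1333/3).
Reduce top mod 3: now compute (1/3).
Reached (1/3) = 1. Collecting the sign flips along the way, the symbol is -1.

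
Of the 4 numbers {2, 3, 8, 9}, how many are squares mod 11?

2

(2/11) = -1 → non-residue.
(3/11) = +1 → QR.
(8/11) = -1 → non-residue.
(9/11) = +1 → QR.
Total quadratic residues among the 4: 2.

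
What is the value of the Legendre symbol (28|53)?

1

Pull out 2^2: since 53 ≡ 5 (mod 8), (2/53) = -1, so (2/53)^2 = +1.
Reciprocity: 7 ≡ 3 and 53 ≡ 1 (mod 4), so (7/53) = +(53/7).
Reduce top mod 7: now compute (4/7).
Pull out 2^2: since 7 ≡ 7 (mod 8), (2/7) = +1, so (2/7)^2 = +1.
Reached (1/7) = 1. Collecting the sign flips along the way, the symbol is +1.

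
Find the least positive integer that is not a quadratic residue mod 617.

(2/617) = +1, so 2 is a residue.
(3/617) = −1, so 3 is the smallest positive non-residue mod 617.

3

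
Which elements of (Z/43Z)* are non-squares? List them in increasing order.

2 3 5 7 8 12 18 19 20 22 26 27 28 29 30 32 33 34 37 39 42

Square k = 1,…,21 (k and 43−k give the same square):
1²=1, 2²=4, 3²=9, 4²=16, 5²=25, 6²=36, 7²≡6, 8²≡21, 9²≡38, 10²≡14, 11²≡35, 12²≡15, 13²≡40, 14²≡24, 15²≡10, 16²≡41, 17²≡31, 18²≡23, 19²≡17, 20²≡13, 21²≡11 (mod 43).
The residues are {1, 4, 6, 9, 10, 11, 13, 14, 15, 16, 17, 21, 23, 24, 25, 31, 35, 36, 38, 40, 41}; the non-residues are the remaining 21 nonzero classes.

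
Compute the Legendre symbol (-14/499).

First reduce: -14 ≡ 485 (mod 499).
Reciprocity: 485 ≡ 1 and 499 ≡ 3 (mod 4), so (485/499) = +(499/485).
Reduce top mod 485: now compute (14/485).
Pull out 2: since 485 ≡ 5 (mod 8), (2/485) = -1.
Reciprocity: 7 ≡ 3 and 485 ≡ 1 (mod 4), so (7/485) = +(485/7).
Reduce top mod 7: now compute (2/7).
Pull out 2: since 7 ≡ 7 (mod 8), (2/7) = +1.
Reached (1/7) = 1. Collecting the sign flips along the way, the symbol is -1.

-1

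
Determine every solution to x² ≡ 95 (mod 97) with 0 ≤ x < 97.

97 ≡ 1 (mod 4), so we find a root by search.
Trying successive values, 17² = 289 ≡ 95 (mod 97). The other root is 97 − 17 = 80.

17, 80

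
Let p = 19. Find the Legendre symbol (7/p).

Reciprocity: 7 ≡ 3 and 19 ≡ 3 (mod 4), so (7/19) = −(19/7).
Reduce top mod 7: now compute (5/7).
Reciprocity: 5 ≡ 1 and 7 ≡ 3 (mod 4), so (5/7) = +(7/5).
Reduce top mod 5: now compute (2/5).
Pull out 2: since 5 ≡ 5 (mod 8), (2/5) = -1.
Reached (1/5) = 1. Collecting the sign flips along the way, the symbol is +1.

1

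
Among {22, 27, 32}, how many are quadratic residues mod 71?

(22/71) = -1 → non-residue.
(27/71) = +1 → QR.
(32/71) = +1 → QR.
Total quadratic residues among the 3: 2.

2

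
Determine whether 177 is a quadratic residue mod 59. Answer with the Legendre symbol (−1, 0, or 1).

0

First reduce: 177 ≡ 0 (mod 59).
Top reduces to 0: gcd > 1, so the symbol is 0.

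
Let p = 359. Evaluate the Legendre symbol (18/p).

Pull out 2: since 359 ≡ 7 (mod 8), (2/359) = +1.
Reciprocity: 9 ≡ 1 and 359 ≡ 3 (mod 4), so (9/359) = +(359/9).
Reduce top mod 9: now compute (8/9).
Pull out 2^3: since 9 ≡ 1 (mod 8), (2/9) = +1, so (2/9)^3 = +1.
Reached (1/9) = 1. Collecting the sign flips along the way, the symbol is +1.

1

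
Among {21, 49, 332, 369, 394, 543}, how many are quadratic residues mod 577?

2

(21/577) = -1 → non-residue.
(49/577) = +1 → QR.
(332/577) = -1 → non-residue.
(369/577) = -1 → non-residue.
(394/577) = -1 → non-residue.
(543/577) = +1 → QR.
Total quadratic residues among the 6: 2.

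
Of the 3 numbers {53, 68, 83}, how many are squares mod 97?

(53/97) = +1 → QR.
(68/97) = -1 → non-residue.
(83/97) = -1 → non-residue.
Total quadratic residues among the 3: 1.

1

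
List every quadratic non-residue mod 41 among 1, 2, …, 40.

Square k = 1,…,20 (k and 41−k give the same square):
1²=1, 2²=4, 3²=9, 4²=16, 5²=25, 6²=36, 7²≡8, 8²≡23, 9²≡40, 10²≡18, 11²≡39, 12²≡21, 13²≡5, 14²≡32, 15²≡20, 16²≡10, 17²≡2, 18²≡37, 19²≡33, 20²≡31 (mod 41).
The residues are {1, 2, 4, 5, 8, 9, 10, 16, 18, 20, 21, 23, 25, 31, 32, 33, 36, 37, 39, 40}; the non-residues are the remaining 20 nonzero classes.

3 6 7 11 12 13 14 15 17 19 22 24 26 27 28 29 30 34 35 38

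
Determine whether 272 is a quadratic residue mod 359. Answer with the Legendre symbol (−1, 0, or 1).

1

Euler's criterion: (272/359) ≡ 272^179 (mod 359).
272^2 ≡ 30 (mod 359)
272^4 ≡ 182 (mod 359)
272^8 ≡ 96 (mod 359)
272^16 ≡ 241 (mod 359)
272^32 ≡ 282 (mod 359)
272^64 ≡ 185 (mod 359)
272^128 ≡ 120 (mod 359)
272^179 = 272^(128+32+16+2+1) ≡ 1 (mod 359).
Result is 1, so (272/359) = 1.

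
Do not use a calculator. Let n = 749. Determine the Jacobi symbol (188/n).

-1

Pull out 2^2: since 749 ≡ 5 (mod 8), (2/749) = -1, so (2/749)^2 = +1.
Reciprocity: 47 ≡ 3 and 749 ≡ 1 (mod 4), so (47/749) = +(749/47).
Reduce top mod 47: now compute (44/47).
Pull out 2^2: since 47 ≡ 7 (mod 8), (2/47) = +1, so (2/47)^2 = +1.
Reciprocity: 11 ≡ 3 and 47 ≡ 3 (mod 4), so (11/47) = −(47/11).
Reduce top mod 11: now compute (3/11).
Reciprocity: 3 ≡ 3 and 11 ≡ 3 (mod 4), so (3/11) = −(11/3).
Reduce top mod 3: now compute (2/3).
Pull out 2: since 3 ≡ 3 (mod 8), (2/3) = -1.
Reached (1/3) = 1. Collecting the sign flips along the way, the symbol is -1.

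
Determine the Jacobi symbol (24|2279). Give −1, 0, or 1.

1

Pull out 2^3: since 2279 ≡ 7 (mod 8), (2/2279) = +1, so (2/2279)^3 = +1.
Reciprocity: 3 ≡ 3 and 2279 ≡ 3 (mod 4), so (3/2279) = −(2279/3).
Reduce top mod 3: now compute (2/3).
Pull out 2: since 3 ≡ 3 (mod 8), (2/3) = -1.
Reached (1/3) = 1. Collecting the sign flips along the way, the symbol is +1.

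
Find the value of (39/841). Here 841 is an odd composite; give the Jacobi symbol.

1

Reciprocity: 39 ≡ 3 and 841 ≡ 1 (mod 4), so (39/841) = +(841/39).
Reduce top mod 39: now compute (22/39).
Pull out 2: since 39 ≡ 7 (mod 8), (2/39) = +1.
Reciprocity: 11 ≡ 3 and 39 ≡ 3 (mod 4), so (11/39) = −(39/11).
Reduce top mod 11: now compute (6/11).
Pull out 2: since 11 ≡ 3 (mod 8), (2/11) = -1.
Reciprocity: 3 ≡ 3 and 11 ≡ 3 (mod 4), so (3/11) = −(11/3).
Reduce top mod 3: now compute (2/3).
Pull out 2: since 3 ≡ 3 (mod 8), (2/3) = -1.
Reached (1/3) = 1. Collecting the sign flips along the way, the symbol is +1.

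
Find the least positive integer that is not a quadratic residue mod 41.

3

(2/41) = +1, so 2 is a residue.
(3/41) = −1, so 3 is the smallest positive non-residue mod 41.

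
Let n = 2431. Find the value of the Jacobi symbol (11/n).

Reciprocity: 11 ≡ 3 and 2431 ≡ 3 (mod 4), so (11/2431) = −(2431/11).
Reduce top mod 11: now compute (0/11).
Top reduces to 0: gcd > 1, so the symbol is 0.

0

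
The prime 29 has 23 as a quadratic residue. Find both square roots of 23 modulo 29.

29 ≡ 1 (mod 4), so we find a root by search.
Trying successive values, 9² = 81 ≡ 23 (mod 29). The other root is 29 − 9 = 20.

9, 20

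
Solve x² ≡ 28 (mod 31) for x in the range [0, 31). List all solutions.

11, 20

Since 31 ≡ 3 (mod 4), a square root of 28 is 28^((31+1)/4) = 28^8 mod 31.
Repeated squaring: 28^2≡9, 28^4≡19, 28^8≡20 (mod 31).
28^8 = 28^(8) ≡ 20 (mod 31).
Check: 20² = 400 ≡ 28 (mod 31). The two roots are 11 and 20.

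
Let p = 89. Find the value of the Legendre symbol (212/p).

Euler's criterion: (212/89) ≡ 34^44 (mod 89).
34^2 ≡ 88 (mod 89)
34^4 ≡ 1 (mod 89)
34^8 ≡ 1 (mod 89)
34^16 ≡ 1 (mod 89)
34^32 ≡ 1 (mod 89)
34^44 = 34^(32+8+4) ≡ 1 (mod 89).
Result is 1, so (212/89) = 1.

1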